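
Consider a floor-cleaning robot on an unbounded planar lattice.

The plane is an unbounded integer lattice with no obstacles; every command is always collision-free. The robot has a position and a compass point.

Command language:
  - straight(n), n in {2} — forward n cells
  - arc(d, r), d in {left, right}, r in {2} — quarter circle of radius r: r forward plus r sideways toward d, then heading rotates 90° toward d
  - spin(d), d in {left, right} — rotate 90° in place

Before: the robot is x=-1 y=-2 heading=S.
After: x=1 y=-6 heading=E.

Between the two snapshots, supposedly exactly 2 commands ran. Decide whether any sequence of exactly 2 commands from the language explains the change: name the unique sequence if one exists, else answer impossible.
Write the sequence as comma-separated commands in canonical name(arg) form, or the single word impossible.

straight(2), arc(left, 2)

key: running arc(left, 2) before straight(2) would end elsewhere — order is forced
t0: x=-1 y=-2 heading=S
t=1 straight(2) ⇒ x=-1 y=-4 heading=S
t=2 arc(left, 2) ⇒ x=1 y=-6 heading=E
uniquely the one of 25 2-step routes that fits.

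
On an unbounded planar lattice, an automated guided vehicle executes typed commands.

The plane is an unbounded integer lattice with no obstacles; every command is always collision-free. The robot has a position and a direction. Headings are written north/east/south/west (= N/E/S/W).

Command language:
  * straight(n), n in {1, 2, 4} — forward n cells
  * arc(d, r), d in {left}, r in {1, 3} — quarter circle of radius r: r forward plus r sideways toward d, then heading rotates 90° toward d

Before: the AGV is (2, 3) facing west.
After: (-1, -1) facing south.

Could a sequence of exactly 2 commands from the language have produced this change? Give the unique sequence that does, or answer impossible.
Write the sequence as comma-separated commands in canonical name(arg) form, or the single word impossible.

arc(left, 3), straight(1)

key: cell and facing (now S) both changed — the 2 commands mix motion and turning
t0: (2, 3) facing west
step 1 (arc(left, 3)): (-1, 0) facing south
step 2 (straight(1)): (-1, -1) facing south
uniquely the one of 25 2-step routes that fits.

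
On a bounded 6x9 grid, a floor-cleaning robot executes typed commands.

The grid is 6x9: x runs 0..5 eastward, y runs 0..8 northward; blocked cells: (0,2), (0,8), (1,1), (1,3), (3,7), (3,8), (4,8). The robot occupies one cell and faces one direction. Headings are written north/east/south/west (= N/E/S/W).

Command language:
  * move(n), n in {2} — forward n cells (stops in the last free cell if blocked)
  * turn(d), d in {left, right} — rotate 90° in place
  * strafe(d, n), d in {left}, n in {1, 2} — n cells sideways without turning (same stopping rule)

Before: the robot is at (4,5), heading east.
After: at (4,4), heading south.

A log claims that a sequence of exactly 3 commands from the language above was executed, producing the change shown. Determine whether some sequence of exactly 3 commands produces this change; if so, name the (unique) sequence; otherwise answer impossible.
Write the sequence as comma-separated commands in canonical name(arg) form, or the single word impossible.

key: running move(2) before strafe(left, 1) would end elsewhere — order is forced
t0: at (4,5), heading east
step 1 (strafe(left, 1)): at (4,6), heading east
step 2 (turn(right)): at (4,6), heading south
step 3 (move(2)): at (4,4), heading south
all 125 alternatives checked — unique.

strafe(left, 1), turn(right), move(2)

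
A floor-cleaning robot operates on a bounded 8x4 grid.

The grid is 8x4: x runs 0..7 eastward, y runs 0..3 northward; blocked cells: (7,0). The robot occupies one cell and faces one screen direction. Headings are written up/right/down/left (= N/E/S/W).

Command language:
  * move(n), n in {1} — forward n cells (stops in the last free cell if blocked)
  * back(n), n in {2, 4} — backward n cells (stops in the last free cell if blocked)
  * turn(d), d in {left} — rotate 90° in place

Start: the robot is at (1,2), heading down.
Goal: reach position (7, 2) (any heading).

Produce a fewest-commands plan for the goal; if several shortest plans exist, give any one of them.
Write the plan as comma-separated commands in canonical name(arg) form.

turn(left), turn(left), turn(left), back(2), back(4)

start: at (1,2), heading down
[1] after turn(left): at (1,2), heading right
[2] after turn(left): at (1,2), heading up
[3] after turn(left): at (1,2), heading left
[4] after back(2): at (3,2), heading left
[5] after back(4): at (7,2), heading left
nothing shorter than 5 reaches the goal.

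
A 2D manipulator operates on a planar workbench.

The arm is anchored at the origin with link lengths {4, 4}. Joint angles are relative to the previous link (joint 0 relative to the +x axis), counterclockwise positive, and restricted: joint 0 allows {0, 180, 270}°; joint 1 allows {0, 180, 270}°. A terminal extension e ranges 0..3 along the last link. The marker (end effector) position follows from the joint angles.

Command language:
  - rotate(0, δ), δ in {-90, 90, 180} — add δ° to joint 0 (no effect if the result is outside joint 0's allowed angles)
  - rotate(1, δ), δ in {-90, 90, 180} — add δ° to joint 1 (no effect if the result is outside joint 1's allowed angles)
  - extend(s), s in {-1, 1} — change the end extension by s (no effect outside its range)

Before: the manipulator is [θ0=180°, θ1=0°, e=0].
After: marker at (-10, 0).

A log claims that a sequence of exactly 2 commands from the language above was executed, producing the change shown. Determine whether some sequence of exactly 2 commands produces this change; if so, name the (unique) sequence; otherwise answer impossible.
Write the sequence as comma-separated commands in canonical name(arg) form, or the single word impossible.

extend(1), extend(1)

from: [θ0=180°, θ1=0°, e=0]
[1] after extend(1): [θ0=180°, θ1=0°, e=1]
[2] after extend(1): [θ0=180°, θ1=0°, e=2]
no other 2-command option fits: unique.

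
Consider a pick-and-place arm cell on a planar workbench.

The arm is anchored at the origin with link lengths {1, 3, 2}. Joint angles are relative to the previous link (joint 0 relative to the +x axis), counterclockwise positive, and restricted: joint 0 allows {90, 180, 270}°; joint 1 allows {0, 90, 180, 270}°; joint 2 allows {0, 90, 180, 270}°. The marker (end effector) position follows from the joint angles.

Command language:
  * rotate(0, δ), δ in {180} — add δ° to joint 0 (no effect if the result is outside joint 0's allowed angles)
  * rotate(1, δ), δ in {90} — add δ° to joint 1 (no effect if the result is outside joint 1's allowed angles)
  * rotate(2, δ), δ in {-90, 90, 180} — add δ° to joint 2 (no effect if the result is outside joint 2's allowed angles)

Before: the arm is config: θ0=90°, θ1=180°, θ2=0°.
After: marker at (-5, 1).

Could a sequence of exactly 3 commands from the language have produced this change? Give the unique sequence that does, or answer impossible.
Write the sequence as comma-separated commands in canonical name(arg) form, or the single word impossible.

rotate(1, 90), rotate(1, 90), rotate(1, 90)

initial: config: θ0=90°, θ1=180°, θ2=0°
t=1 rotate(1, 90) ⇒ config: θ0=90°, θ1=270°, θ2=0°
t=2 rotate(1, 90) ⇒ config: θ0=90°, θ1=0°, θ2=0°
t=3 rotate(1, 90) ⇒ config: θ0=90°, θ1=90°, θ2=0°
all 125 alternatives checked — unique.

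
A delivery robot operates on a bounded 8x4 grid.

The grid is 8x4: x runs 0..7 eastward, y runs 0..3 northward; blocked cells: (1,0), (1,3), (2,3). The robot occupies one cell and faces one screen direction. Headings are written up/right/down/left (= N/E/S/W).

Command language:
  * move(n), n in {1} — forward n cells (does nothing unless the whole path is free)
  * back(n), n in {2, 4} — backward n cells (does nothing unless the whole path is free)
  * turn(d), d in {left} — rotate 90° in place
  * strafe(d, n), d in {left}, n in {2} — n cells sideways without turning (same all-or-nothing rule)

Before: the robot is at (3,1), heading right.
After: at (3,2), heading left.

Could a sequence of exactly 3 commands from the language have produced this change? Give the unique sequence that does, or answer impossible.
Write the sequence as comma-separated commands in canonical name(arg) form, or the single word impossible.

turn(left), move(1), turn(left)

key: position moved to (3,2) AND the heading swung to W — translation plus rotation needed
begin: at (3,1), heading right
1. turn(left) → at (3,1), heading up
2. move(1) → at (3,2), heading up
3. turn(left) → at (3,2), heading left
no other 3-command option fits: unique.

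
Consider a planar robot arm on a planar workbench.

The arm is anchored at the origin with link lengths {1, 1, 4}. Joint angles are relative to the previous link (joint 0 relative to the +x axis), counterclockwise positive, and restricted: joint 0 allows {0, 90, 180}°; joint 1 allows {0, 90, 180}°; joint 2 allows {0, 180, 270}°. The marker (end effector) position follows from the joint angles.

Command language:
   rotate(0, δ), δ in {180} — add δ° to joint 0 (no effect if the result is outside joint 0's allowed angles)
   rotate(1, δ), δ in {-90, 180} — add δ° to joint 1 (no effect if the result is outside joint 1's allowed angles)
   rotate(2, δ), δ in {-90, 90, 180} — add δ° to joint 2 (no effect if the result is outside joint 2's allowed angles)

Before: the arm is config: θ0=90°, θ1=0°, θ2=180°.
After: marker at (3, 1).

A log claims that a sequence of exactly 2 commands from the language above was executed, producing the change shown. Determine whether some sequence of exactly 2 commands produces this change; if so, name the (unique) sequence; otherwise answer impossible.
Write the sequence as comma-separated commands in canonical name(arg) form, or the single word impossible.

rotate(1, 180), rotate(1, -90)

key: order matters: swapping rotate(1, 180) and rotate(1, -90) lands elsewhere
start: config: θ0=90°, θ1=0°, θ2=180°
t=1 rotate(1, 180) ⇒ config: θ0=90°, θ1=180°, θ2=180°
t=2 rotate(1, -90) ⇒ config: θ0=90°, θ1=90°, θ2=180°
all 36 alternatives checked — unique.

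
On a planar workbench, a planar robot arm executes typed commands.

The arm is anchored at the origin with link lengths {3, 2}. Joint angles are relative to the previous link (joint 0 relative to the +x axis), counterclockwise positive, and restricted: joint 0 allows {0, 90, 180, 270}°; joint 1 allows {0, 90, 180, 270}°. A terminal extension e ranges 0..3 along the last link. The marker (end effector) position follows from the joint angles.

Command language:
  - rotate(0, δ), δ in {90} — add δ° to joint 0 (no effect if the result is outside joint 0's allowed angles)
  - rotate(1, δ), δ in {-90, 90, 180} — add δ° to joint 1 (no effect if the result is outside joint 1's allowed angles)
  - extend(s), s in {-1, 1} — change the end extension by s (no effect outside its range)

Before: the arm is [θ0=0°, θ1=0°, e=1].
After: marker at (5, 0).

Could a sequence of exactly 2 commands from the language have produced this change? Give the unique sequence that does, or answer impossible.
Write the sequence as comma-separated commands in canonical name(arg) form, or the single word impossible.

extend(-1), extend(-1)

from: [θ0=0°, θ1=0°, e=1]
step 1 (extend(-1)): [θ0=0°, θ1=0°, e=0]
step 2 (extend(-1)): [θ0=0°, θ1=0°, e=0]
no other 2-command option fits: unique.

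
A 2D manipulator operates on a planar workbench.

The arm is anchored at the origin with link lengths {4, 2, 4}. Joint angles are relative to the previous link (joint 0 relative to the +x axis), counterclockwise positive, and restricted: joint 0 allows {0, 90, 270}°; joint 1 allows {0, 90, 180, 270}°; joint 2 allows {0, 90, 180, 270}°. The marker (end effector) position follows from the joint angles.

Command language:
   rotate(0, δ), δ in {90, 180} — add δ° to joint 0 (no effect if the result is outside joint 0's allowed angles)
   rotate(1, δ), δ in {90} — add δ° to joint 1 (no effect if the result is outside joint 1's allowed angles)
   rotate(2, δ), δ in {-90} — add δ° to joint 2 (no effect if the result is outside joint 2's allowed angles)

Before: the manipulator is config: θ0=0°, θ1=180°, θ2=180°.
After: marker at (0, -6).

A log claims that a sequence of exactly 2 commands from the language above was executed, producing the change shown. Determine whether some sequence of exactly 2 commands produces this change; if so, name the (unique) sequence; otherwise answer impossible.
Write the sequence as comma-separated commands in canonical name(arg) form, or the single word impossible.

rotate(0, 90), rotate(0, 180)

key: running rotate(0, 180) before rotate(0, 90) would end elsewhere — order is forced
begin: config: θ0=0°, θ1=180°, θ2=180°
t=1 rotate(0, 90) ⇒ config: θ0=90°, θ1=180°, θ2=180°
t=2 rotate(0, 180) ⇒ config: θ0=270°, θ1=180°, θ2=180°
uniquely the one of 16 2-step routes that fits.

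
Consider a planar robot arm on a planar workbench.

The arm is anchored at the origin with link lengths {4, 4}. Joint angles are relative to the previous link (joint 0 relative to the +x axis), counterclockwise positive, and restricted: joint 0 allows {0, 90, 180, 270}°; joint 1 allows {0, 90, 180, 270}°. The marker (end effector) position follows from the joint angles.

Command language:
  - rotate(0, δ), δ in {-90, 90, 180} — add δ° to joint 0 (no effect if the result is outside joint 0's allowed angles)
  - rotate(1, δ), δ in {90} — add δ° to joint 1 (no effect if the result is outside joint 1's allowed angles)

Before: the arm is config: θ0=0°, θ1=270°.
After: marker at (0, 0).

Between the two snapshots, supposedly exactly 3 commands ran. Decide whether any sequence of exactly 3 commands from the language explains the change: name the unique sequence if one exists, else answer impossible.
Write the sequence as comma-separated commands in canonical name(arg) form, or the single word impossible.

rotate(1, 90), rotate(1, 90), rotate(1, 90)

t0: config: θ0=0°, θ1=270°
1. rotate(1, 90) → config: θ0=0°, θ1=0°
2. rotate(1, 90) → config: θ0=0°, θ1=90°
3. rotate(1, 90) → config: θ0=0°, θ1=180°
uniquely the one of 64 3-step routes that fits.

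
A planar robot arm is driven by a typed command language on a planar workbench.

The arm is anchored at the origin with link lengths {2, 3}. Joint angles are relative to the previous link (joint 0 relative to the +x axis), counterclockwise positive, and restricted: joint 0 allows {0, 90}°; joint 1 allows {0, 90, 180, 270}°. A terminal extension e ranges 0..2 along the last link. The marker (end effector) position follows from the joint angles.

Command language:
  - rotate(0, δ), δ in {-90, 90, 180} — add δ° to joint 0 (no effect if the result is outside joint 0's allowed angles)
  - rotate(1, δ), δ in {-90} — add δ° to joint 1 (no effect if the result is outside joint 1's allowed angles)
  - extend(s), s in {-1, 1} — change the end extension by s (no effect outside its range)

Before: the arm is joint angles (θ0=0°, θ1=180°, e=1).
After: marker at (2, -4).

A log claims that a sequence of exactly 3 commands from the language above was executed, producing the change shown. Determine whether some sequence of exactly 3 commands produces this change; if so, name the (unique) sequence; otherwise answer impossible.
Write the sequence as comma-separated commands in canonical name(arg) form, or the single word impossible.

rotate(1, -90), rotate(1, -90), rotate(1, -90)

t0: joint angles (θ0=0°, θ1=180°, e=1)
1. rotate(1, -90) → joint angles (θ0=0°, θ1=90°, e=1)
2. rotate(1, -90) → joint angles (θ0=0°, θ1=0°, e=1)
3. rotate(1, -90) → joint angles (θ0=0°, θ1=270°, e=1)
all 216 alternatives checked — unique.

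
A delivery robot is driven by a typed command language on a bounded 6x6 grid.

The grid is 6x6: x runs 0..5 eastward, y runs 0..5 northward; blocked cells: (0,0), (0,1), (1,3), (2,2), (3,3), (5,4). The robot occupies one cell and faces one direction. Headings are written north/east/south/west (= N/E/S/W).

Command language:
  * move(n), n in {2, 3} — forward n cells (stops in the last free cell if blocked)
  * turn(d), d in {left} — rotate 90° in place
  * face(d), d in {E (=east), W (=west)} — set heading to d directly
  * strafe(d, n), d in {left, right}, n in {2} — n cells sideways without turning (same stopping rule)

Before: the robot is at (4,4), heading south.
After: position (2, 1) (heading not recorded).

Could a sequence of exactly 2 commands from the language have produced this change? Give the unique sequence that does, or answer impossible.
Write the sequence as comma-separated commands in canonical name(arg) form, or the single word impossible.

move(3), strafe(right, 2)

key: order matters: swapping move(3) and strafe(right, 2) lands elsewhere
start: at (4,4), heading south
[1] after move(3): at (4,1), heading south
[2] after strafe(right, 2): at (2,1), heading south
all 49 alternatives checked — unique.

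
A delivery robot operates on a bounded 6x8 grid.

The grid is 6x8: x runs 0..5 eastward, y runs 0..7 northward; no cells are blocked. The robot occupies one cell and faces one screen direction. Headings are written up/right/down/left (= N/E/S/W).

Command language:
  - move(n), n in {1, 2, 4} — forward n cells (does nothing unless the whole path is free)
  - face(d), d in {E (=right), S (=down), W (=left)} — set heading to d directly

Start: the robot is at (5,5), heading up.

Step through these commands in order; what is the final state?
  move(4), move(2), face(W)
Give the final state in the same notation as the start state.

at (5,7), heading left

begin: at (5,5), heading up
step 1 (move(4)): at (5,5), heading up
step 2 (move(2)): at (5,7), heading up
step 3 (face(W)): at (5,7), heading left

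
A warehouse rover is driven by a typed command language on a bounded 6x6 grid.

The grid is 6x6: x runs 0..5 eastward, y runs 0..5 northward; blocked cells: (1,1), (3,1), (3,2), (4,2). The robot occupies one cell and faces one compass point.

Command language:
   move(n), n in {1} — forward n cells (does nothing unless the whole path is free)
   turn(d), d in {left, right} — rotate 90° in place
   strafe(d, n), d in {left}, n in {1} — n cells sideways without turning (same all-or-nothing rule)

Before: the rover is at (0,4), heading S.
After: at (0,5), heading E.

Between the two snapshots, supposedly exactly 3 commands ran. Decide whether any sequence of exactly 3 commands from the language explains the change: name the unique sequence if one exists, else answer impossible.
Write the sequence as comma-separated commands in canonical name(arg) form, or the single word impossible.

key: cell and facing (now E) both changed — the 3 commands mix motion and turning
start: at (0,4), heading S
[1] after turn(left): at (0,4), heading E
[2] after strafe(left, 1): at (0,5), heading E
[3] after strafe(left, 1): at (0,5), heading E
no other 3-command option fits: unique.

turn(left), strafe(left, 1), strafe(left, 1)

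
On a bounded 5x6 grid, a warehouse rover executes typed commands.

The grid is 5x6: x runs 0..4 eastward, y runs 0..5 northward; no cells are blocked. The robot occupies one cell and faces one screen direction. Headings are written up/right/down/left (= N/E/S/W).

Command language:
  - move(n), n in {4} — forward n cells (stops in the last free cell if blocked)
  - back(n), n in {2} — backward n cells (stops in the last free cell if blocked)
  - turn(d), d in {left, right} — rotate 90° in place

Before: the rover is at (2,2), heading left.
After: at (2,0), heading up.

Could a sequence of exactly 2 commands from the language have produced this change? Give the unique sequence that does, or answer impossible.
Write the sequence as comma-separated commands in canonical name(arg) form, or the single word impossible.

turn(right), back(2)

key: cell and facing (now N) both changed — the 2 commands mix motion and turning
from: at (2,2), heading left
[1] after turn(right): at (2,2), heading up
[2] after back(2): at (2,0), heading up
no rival 2-sequence matches.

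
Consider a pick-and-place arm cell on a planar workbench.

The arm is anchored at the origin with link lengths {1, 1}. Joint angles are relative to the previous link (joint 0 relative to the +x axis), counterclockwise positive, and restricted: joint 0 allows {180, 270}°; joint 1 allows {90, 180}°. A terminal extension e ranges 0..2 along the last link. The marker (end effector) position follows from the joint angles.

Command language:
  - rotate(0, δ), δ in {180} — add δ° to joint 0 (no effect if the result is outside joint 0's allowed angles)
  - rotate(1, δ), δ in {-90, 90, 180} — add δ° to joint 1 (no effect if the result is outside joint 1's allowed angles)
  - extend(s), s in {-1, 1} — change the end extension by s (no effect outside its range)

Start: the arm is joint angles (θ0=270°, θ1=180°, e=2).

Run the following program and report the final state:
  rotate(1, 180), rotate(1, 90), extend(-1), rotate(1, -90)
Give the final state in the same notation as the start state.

joint angles (θ0=270°, θ1=90°, e=1)

t0: joint angles (θ0=270°, θ1=180°, e=2)
step 1 (rotate(1, 180)): joint angles (θ0=270°, θ1=180°, e=2)
step 2 (rotate(1, 90)): joint angles (θ0=270°, θ1=180°, e=2)
step 3 (extend(-1)): joint angles (θ0=270°, θ1=180°, e=1)
step 4 (rotate(1, -90)): joint angles (θ0=270°, θ1=90°, e=1)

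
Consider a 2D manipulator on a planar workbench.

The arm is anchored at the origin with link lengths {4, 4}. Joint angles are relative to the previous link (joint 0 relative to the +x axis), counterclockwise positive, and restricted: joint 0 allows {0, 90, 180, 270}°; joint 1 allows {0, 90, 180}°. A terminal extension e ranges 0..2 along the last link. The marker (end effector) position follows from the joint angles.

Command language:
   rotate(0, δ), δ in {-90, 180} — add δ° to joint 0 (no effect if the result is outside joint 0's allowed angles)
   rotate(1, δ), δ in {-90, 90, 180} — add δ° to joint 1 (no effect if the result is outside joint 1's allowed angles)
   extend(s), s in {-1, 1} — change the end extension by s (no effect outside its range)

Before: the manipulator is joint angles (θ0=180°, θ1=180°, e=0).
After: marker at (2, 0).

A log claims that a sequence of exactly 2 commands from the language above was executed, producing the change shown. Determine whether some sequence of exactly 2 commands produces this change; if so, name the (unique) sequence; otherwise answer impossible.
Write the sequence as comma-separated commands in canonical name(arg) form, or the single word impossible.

extend(1), extend(1)

initial: joint angles (θ0=180°, θ1=180°, e=0)
t=1 extend(1) ⇒ joint angles (θ0=180°, θ1=180°, e=1)
t=2 extend(1) ⇒ joint angles (θ0=180°, θ1=180°, e=2)
no rival 2-sequence matches.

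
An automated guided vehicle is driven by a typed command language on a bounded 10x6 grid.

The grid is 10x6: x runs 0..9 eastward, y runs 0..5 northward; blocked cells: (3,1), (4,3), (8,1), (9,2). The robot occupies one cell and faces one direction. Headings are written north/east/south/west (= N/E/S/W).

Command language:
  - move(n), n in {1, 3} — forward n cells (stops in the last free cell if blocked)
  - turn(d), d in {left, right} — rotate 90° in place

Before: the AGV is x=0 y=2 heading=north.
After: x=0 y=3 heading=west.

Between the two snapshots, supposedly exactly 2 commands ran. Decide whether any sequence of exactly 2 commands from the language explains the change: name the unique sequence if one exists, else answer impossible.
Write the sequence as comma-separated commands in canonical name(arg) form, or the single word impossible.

key: running turn(left) before move(1) would end elsewhere — order is forced
from: x=0 y=2 heading=north
1. move(1) → x=0 y=3 heading=north
2. turn(left) → x=0 y=3 heading=west
no rival 2-sequence matches.

move(1), turn(left)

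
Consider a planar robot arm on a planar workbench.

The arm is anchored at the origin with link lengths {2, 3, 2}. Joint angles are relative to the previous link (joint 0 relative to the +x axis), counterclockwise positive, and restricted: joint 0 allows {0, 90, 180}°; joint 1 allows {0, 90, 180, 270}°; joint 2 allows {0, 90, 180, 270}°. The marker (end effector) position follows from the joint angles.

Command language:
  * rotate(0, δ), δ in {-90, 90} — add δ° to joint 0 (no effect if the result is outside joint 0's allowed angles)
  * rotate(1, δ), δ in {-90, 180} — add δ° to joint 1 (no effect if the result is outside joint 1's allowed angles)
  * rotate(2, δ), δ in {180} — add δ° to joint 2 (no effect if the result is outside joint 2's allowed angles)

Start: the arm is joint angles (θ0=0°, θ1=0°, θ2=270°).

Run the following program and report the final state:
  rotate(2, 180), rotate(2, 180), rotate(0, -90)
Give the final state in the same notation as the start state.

initial: joint angles (θ0=0°, θ1=0°, θ2=270°)
1. rotate(2, 180) → joint angles (θ0=0°, θ1=0°, θ2=90°)
2. rotate(2, 180) → joint angles (θ0=0°, θ1=0°, θ2=270°)
3. rotate(0, -90) → joint angles (θ0=0°, θ1=0°, θ2=270°)

joint angles (θ0=0°, θ1=0°, θ2=270°)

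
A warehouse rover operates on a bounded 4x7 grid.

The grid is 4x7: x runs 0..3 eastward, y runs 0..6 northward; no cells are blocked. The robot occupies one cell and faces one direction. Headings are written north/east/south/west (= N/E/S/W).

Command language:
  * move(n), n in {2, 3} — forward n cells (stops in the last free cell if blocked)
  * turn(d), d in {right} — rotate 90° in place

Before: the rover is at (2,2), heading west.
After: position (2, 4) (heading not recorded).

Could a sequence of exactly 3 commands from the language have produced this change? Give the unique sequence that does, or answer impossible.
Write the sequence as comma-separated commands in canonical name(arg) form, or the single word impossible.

from: at (2,2), heading west
step 1 (turn(right)): at (2,2), heading north
step 2 (move(2)): at (2,4), heading north
step 3 (turn(right)): at (2,4), heading east
all 27 alternatives checked — unique.

turn(right), move(2), turn(right)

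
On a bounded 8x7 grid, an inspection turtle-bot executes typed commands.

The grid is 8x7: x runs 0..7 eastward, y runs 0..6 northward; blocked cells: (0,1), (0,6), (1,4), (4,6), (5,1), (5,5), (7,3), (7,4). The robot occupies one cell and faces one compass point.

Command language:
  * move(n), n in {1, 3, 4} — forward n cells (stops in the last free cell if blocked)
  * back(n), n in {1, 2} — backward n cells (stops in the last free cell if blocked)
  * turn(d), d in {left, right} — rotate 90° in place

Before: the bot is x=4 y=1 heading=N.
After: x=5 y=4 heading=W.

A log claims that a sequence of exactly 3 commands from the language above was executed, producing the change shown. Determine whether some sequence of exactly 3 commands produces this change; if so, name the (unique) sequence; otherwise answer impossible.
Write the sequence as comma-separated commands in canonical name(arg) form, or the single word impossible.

move(3), turn(left), back(1)

key: running back(1) before move(3) would end elsewhere — order is forced
begin: x=4 y=1 heading=N
t=1 move(3) ⇒ x=4 y=4 heading=N
t=2 turn(left) ⇒ x=4 y=4 heading=W
t=3 back(1) ⇒ x=5 y=4 heading=W
uniquely the one of 343 3-step routes that fits.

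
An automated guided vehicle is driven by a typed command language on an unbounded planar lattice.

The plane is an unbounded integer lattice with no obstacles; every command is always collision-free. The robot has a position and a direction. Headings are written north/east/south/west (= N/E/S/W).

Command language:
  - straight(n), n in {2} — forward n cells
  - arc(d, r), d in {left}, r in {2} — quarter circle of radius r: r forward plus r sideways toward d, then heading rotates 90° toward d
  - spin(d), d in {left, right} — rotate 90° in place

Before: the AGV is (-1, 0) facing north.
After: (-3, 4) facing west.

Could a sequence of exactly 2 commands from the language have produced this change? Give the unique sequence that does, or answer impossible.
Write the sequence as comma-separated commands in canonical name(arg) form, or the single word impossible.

key: running arc(left, 2) before straight(2) would end elsewhere — order is forced
start: (-1, 0) facing north
t=1 straight(2) ⇒ (-1, 2) facing north
t=2 arc(left, 2) ⇒ (-3, 4) facing west
no rival 2-sequence matches.

straight(2), arc(left, 2)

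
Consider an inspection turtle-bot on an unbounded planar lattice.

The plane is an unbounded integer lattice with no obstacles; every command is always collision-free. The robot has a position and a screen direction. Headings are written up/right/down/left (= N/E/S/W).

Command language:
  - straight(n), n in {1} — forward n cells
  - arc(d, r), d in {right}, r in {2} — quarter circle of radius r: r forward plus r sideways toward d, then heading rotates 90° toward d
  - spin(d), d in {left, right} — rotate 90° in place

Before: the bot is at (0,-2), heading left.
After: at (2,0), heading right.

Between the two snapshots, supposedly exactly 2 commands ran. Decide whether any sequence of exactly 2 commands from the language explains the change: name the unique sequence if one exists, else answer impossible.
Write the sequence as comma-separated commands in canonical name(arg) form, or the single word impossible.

spin(right), arc(right, 2)

key: order matters: swapping spin(right) and arc(right, 2) lands elsewhere
begin: at (0,-2), heading left
t=1 spin(right) ⇒ at (0,-2), heading up
t=2 arc(right, 2) ⇒ at (2,0), heading right
uniquely the one of 16 2-step routes that fits.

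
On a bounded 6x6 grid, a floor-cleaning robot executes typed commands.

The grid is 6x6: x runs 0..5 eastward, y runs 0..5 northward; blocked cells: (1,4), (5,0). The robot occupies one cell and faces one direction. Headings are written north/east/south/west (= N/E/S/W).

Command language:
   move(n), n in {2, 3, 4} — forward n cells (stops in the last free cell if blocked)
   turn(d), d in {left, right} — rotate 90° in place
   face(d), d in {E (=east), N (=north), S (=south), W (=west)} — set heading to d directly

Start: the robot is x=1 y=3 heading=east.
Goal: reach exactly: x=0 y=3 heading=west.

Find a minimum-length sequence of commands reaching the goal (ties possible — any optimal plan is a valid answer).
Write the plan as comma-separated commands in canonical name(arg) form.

face(W), move(4)

initial: x=1 y=3 heading=east
[1] after face(W): x=1 y=3 heading=west
[2] after move(4): x=0 y=3 heading=west
shorter routes all fall short; 2 is best.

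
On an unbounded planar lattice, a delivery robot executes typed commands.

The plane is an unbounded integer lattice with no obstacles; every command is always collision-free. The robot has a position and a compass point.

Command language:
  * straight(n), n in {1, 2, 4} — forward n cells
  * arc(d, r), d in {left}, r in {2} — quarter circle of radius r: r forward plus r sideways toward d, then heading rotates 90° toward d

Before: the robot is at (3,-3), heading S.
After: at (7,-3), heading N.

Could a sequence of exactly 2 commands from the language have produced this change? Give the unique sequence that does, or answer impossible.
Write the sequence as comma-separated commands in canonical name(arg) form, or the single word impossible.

key: cell and facing (now N) both changed — the 2 commands mix motion and turning
initial: at (3,-3), heading S
step 1 (arc(left, 2)): at (5,-5), heading E
step 2 (arc(left, 2)): at (7,-3), heading N
no other 2-command option fits: unique.

arc(left, 2), arc(left, 2)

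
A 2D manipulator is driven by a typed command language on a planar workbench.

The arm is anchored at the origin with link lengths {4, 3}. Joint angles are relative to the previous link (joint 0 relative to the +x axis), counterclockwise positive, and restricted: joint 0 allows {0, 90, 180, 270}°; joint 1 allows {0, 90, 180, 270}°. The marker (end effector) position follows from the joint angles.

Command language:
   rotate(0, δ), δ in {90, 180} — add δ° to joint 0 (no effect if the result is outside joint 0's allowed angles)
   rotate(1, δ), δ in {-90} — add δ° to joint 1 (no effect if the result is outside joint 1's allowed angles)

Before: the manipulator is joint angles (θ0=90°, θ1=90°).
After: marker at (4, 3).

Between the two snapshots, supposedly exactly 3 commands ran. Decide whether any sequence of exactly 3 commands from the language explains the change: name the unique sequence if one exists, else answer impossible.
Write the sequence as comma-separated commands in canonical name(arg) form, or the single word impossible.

rotate(0, 90), rotate(0, 90), rotate(0, 90)

start: joint angles (θ0=90°, θ1=90°)
1. rotate(0, 90) → joint angles (θ0=180°, θ1=90°)
2. rotate(0, 90) → joint angles (θ0=270°, θ1=90°)
3. rotate(0, 90) → joint angles (θ0=0°, θ1=90°)
no rival 3-sequence matches.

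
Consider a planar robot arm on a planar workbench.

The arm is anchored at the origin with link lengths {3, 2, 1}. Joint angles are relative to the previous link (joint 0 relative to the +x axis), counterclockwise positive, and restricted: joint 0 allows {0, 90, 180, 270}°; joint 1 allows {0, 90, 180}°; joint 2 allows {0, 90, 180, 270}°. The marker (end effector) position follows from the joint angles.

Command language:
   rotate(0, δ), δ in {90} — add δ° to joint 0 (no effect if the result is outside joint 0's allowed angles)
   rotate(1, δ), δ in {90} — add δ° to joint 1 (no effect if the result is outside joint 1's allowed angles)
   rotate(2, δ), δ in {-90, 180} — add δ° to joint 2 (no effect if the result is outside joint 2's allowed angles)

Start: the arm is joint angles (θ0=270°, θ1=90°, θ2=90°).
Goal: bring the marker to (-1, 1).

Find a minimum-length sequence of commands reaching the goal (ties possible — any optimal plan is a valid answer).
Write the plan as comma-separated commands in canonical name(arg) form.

rotate(0, 90), rotate(0, 90), rotate(0, 90), rotate(1, 90)

begin: joint angles (θ0=270°, θ1=90°, θ2=90°)
t=1 rotate(0, 90) ⇒ joint angles (θ0=0°, θ1=90°, θ2=90°)
t=2 rotate(0, 90) ⇒ joint angles (θ0=90°, θ1=90°, θ2=90°)
t=3 rotate(0, 90) ⇒ joint angles (θ0=180°, θ1=90°, θ2=90°)
t=4 rotate(1, 90) ⇒ joint angles (θ0=180°, θ1=180°, θ2=90°)
no 3-step plan works, so 4 is optimal.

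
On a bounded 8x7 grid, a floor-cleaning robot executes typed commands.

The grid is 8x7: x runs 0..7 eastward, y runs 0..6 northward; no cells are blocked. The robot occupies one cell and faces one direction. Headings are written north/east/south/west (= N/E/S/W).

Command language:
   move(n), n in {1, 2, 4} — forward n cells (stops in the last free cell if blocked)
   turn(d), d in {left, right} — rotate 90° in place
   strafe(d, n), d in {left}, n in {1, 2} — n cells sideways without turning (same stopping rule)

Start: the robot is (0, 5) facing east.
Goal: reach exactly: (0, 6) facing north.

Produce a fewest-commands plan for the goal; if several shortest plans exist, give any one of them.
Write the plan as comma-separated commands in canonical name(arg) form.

begin: (0, 5) facing east
[1] after strafe(left, 2): (0, 6) facing east
[2] after turn(left): (0, 6) facing north
minimal: 2 command(s), checked below 2.

strafe(left, 2), turn(left)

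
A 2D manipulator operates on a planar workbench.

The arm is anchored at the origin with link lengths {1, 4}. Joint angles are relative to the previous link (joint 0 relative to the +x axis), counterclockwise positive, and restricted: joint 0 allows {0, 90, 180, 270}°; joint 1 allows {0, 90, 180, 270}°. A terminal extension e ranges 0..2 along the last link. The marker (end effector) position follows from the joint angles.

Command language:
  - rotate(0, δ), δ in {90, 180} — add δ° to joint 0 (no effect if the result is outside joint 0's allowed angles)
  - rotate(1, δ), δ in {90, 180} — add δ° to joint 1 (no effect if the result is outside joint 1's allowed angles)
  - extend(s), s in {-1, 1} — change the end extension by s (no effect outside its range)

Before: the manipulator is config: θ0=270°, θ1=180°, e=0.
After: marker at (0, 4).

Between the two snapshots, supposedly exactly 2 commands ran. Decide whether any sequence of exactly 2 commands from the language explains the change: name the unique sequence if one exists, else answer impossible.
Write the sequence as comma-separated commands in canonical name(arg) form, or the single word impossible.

extend(-1), extend(1)

key: order matters: swapping extend(-1) and extend(1) lands elsewhere
from: config: θ0=270°, θ1=180°, e=0
t=1 extend(-1) ⇒ config: θ0=270°, θ1=180°, e=0
t=2 extend(1) ⇒ config: θ0=270°, θ1=180°, e=1
all 36 alternatives checked — unique.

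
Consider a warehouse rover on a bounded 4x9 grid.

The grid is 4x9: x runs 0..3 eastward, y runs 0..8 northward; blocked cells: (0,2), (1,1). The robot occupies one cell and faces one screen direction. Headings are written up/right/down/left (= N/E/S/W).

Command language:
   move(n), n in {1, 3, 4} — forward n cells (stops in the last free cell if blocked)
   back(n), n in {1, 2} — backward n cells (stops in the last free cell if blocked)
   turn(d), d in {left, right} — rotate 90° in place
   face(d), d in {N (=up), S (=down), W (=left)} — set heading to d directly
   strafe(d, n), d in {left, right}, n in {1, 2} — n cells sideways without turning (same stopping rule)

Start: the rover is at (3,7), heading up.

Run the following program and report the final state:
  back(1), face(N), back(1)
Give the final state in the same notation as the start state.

from: at (3,7), heading up
[1] after back(1): at (3,6), heading up
[2] after face(N): at (3,6), heading up
[3] after back(1): at (3,5), heading up

at (3,5), heading up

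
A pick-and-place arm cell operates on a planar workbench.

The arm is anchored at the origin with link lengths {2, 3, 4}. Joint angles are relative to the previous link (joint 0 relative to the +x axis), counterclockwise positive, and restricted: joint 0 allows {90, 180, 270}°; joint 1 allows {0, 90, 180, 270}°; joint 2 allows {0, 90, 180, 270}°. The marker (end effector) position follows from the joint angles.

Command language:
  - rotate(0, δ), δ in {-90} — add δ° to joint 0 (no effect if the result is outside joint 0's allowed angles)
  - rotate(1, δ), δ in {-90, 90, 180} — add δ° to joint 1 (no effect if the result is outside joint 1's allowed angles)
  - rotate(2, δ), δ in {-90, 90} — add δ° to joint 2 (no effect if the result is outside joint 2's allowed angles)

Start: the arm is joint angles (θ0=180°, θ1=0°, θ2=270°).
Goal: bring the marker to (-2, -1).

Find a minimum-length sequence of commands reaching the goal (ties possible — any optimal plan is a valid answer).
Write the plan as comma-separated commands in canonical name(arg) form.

start: joint angles (θ0=180°, θ1=0°, θ2=270°)
step 1 (rotate(2, -90)): joint angles (θ0=180°, θ1=0°, θ2=180°)
step 2 (rotate(1, -90)): joint angles (θ0=180°, θ1=270°, θ2=180°)
shorter routes all fall short; 2 is best.

rotate(2, -90), rotate(1, -90)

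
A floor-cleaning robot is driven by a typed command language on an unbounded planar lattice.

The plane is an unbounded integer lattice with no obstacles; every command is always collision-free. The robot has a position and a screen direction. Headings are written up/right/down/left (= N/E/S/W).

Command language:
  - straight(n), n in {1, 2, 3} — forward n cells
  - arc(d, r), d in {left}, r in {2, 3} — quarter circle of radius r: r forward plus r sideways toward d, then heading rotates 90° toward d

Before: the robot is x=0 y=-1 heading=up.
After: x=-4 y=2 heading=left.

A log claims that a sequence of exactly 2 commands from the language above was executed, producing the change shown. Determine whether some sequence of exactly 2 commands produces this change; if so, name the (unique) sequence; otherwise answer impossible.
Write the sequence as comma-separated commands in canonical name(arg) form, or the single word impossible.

key: position moved to (-4,2) AND the heading swung to W — translation plus rotation needed
begin: x=0 y=-1 heading=up
step 1 (arc(left, 3)): x=-3 y=2 heading=left
step 2 (straight(1)): x=-4 y=2 heading=left
all 25 alternatives checked — unique.

arc(left, 3), straight(1)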